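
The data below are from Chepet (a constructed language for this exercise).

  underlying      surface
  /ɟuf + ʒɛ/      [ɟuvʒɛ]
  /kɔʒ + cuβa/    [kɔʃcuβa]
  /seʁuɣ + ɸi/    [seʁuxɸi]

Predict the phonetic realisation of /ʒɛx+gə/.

[ʒɛɣgə]

The data show regressive voicing assimilation: /f/ → [v] before /ʒ/; /ʒ/ → [ʃ] before /c/; /ɣ/ → [x] before /ɸ/. In each pair only voicing changes, matching the following consonant, while place and manner stay constant.
The rule targets /x/ (voiceless velar fricative), which sits before the trigger /g/ (voiced).
Changing only its voicing to voiced gives [ɣ] — the voiced velar fricative.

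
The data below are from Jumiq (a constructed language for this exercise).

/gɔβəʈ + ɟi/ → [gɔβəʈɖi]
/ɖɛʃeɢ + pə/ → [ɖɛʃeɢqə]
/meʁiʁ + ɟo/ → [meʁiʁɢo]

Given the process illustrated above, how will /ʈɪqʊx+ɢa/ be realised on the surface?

The data show progressive place assimilation: /ɟ/ → [ɖ] after /ʈ/; /p/ → [q] after /ɢ/; /ɟ/ → [ɢ] after /ʁ/. In each pair only place changes, matching the preceding consonant, while manner and voice stay constant.
The rule targets /ɢ/ (voiced uvular stop), which sits after the trigger /x/ (velar).
Changing only its place to velar gives [g] — the voiced velar stop.

[ʈɪqʊxga]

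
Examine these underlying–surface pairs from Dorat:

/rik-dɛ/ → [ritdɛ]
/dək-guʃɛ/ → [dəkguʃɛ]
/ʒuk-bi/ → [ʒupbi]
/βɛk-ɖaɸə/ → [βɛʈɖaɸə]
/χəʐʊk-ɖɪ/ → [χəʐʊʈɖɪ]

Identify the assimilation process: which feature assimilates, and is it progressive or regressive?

Underlying /k/ is realised as [t] next to /d/; /d/ itself does not change.
/k/ is velar while /d/ is alveolar; the output [t] is alveolar, matching the trigger — so the feature that spreads is place.
Manner and voice are unchanged, so the assimilation is partial, not total.
The other alternating forms pattern the same way: /k/ → [p] before /b/ (velar → bilabial, matching bilabial); /k/ → [ʈ] before /ɖ/ (velar → retroflex, matching retroflex) — only place changes, and always toward the following segment.
Nothing changes in [dəkguʃɛ]: there the adjacent consonants already agree in place (/k/ and /g/ are both velar), so this form is consistent with the same rule.
Since the segment that changes precedes the conditioning segment, the assimilation is regressive.

regressive place assimilation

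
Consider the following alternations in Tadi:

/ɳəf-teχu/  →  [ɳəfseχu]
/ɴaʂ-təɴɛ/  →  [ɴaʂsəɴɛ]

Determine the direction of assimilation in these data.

progressive

Comparing underlying and surface forms, /t/ → [s] is the alternation; the neighbouring /f/ is constant.
The change stop → fricative matches the manner of the preceding /f/, identifying this as manner assimilation.
Checking the remaining alternation: /t/ → [s] after /ʂ/ (stop → fricative, matching a fricative) — only manner changes, and always toward the preceding segment.
Since the segment that changes follows the conditioning segment, the assimilation is progressive.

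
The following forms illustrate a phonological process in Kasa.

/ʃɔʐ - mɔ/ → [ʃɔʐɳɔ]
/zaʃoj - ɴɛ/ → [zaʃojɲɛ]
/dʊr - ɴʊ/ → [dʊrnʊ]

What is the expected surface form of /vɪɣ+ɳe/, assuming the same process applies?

[vɪɣŋe]

The data show progressive place assimilation: /m/ → [ɳ] after /ʐ/; /ɴ/ → [ɲ] after /j/; /ɴ/ → [n] after /r/. In each pair only place changes, matching the preceding consonant, while manner and voice stay constant.
The rule targets /ɳ/ (voiced retroflex nasal), which sits after the trigger /ɣ/ (velar).
A voiced velar nasal is [ŋ], so the surface segment is [ŋ].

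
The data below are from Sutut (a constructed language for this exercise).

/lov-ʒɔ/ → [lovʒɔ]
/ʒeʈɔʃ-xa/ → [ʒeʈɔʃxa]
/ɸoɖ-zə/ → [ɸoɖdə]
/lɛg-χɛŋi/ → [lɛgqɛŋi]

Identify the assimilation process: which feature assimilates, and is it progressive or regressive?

The segment that alternates is /z/, which surfaces as [d] when adjacent to /ɖ/.
The change fricative → stop matches the manner of the preceding /ɖ/, identifying this as manner assimilation.
Place and voice are unchanged, so the assimilation is partial, not total.
The other alternating form patterns the same way: /χ/ → [q] after /g/ (fricative → stop, matching a stop) — only manner changes, and always toward the preceding segment.
No alternation appears in [lovʒɔ], [ʒeʈɔʃxa]: there the adjacent consonants already agree in manner (/ʒ/ and /v/ are both fricatives; /x/ and /ʃ/ are both fricatives), so these forms are consistent with the same rule.
Since the segment that changes follows the conditioning segment, the assimilation is progressive.

progressive manner assimilation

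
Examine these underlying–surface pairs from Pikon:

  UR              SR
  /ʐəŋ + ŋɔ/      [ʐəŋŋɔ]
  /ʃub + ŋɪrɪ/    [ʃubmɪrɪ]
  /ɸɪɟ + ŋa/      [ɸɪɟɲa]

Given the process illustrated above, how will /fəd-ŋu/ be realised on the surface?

The data show progressive place assimilation: /ŋ/ → [m] after /b/; /ŋ/ → [ɲ] after /ɟ/. In each pair only place changes, matching the preceding consonant, while manner and voice stay constant.
Nothing changes in [ʐəŋŋɔ]: there the adjacent consonants already agree in place (/ŋ/ and /ŋ/ are both velar), so this form is consistent with the same rule.
The rule targets /ŋ/ (voiced velar nasal), which sits after the trigger /d/ (alveolar).
Changing only its place to alveolar gives [n] — the voiced alveolar nasal.

[fədnu]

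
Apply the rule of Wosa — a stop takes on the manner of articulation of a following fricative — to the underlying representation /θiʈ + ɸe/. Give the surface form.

[θiʂɸe]

The rule targets /ʈ/ (voiceless retroflex stop), which sits before the trigger /ɸ/ (fricative).
Changing only its manner to fricative gives [ʂ] — the voiceless retroflex fricative.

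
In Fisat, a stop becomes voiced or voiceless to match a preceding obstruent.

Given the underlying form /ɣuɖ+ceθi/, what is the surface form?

The rule targets /c/ (voiceless palatal stop), which sits after the trigger /ɖ/ (voiced).
A voiced palatal stop is [ɟ], so the surface segment is [ɟ].

[ɣuɖɟeθi]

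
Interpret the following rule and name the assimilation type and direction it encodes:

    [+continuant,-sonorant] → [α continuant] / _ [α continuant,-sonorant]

The rule copies [continuant] (continuancy) from the environment onto the target fricatives; since [±continuant] encodes the stop/fricative manner contrast, the assimilating dimension is manner.
Since the environment is written after the underscore, the trigger follows the target; the direction is regressive.

regressive manner assimilation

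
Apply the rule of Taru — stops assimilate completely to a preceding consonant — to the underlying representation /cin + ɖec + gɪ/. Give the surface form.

[cinneccɪ]

/ɖ/ is the segment targeted by the rule; it sits immediately after /n/, so it assimilates completely and surfaces as [n].
The same rule applies at the second boundary: /g/ → [c] next to /c/.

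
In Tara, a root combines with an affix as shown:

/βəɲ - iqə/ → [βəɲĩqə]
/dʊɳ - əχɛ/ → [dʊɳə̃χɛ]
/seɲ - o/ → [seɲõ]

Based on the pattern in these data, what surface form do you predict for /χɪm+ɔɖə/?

The data show progressive nasality assimilation (vowel nasalisation): /i/ → [ĩ] after /ɲ/; /ə/ → [ə̃] after /ɳ/; /o/ → [õ] after /ɲ/ — a vowel is nasalised by an immediately preceding nasal consonant.
/ɔ/ sits next to the nasal /m/ and is therefore nasalised to [ɔ̃].

[χɪmɔ̃ɖə]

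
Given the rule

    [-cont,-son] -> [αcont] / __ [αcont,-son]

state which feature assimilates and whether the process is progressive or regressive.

The rule copies [cont] (continuancy) from the environment onto the target stops; since [±cont] encodes the stop/fricative manner contrast, the assimilating dimension is manner.
Since the environment is written after the underscore, the trigger follows the target; the direction is regressive.

regressive manner assimilation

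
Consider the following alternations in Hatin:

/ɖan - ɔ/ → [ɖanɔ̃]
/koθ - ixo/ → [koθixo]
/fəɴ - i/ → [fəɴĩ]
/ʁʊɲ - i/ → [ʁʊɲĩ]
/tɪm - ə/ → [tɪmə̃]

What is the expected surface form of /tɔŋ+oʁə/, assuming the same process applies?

[tɔŋõʁə]

The data show progressive nasality assimilation (vowel nasalisation): /ɔ/ → [ɔ̃] after /n/; /i/ → [ĩ] after /ɴ/; /i/ → [ĩ] after /ɲ/; /ə/ → [ə̃] after /m/ — a vowel is nasalised by an immediately preceding nasal consonant.
No change occurs in [koθixo] because the vowel at the boundary is adjacent to an oral consonant, not a nasal (/i/ next to /θ/).
/o/ sits next to the nasal /ŋ/ and is therefore nasalised to [õ].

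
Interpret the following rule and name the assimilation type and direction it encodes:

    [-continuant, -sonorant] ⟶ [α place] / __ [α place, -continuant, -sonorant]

regressive place assimilation

The rule copies the place features (abbreviated [place]) from the environment onto the target, so the assimilating feature is place.
Since the environment is written after the underscore, the trigger follows the target; the direction is regressive.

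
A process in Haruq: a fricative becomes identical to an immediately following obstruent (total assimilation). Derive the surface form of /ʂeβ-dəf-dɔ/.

/β/ is the segment targeted by the rule; it sits immediately before /d/, so it assimilates completely and surfaces as [d].
At the second juncture, /f/ likewise becomes [d] adjacent to /d/.

[ʂeddəddɔ]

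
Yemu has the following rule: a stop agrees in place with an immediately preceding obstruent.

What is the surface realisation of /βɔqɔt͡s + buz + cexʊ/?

The rule targets /b/ (voiced bilabial stop), which sits after the trigger /t͡s/ (alveolar).
Changing only its place to alveolar gives [d] — the voiced alveolar stop.
The same rule applies at the second boundary: /c/ → [t] next to /z/.

[βɔqɔt͡sduztexʊ]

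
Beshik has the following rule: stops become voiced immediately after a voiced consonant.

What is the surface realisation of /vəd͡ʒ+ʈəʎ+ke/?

The rule targets /ʈ/ (voiceless retroflex stop), which sits after the trigger /d͡ʒ/ (voiced).
Changing only its voicing to voiced gives [ɖ] — the voiced retroflex stop.
The same rule applies at the second boundary: /k/ → [g] next to /ʎ/.

[vəd͡ʒɖəʎge]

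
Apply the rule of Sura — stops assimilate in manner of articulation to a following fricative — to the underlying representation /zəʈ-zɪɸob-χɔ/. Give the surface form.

The rule targets /ʈ/ (voiceless retroflex stop), which sits before the trigger /z/ (fricative).
A voiceless retroflex fricative is [ʂ], so the surface segment is [ʂ].
The same rule applies at the second boundary: /b/ → [β] next to /χ/.

[zəʂzɪɸoβχɔ]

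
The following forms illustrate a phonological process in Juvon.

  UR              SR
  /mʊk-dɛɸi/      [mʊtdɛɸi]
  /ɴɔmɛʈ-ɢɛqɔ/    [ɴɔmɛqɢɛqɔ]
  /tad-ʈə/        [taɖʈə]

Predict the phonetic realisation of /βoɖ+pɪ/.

The data show regressive place assimilation: /k/ → [t] before /d/; /ʈ/ → [q] before /ɢ/; /d/ → [ɖ] before /ʈ/. In each pair only place changes, matching the following consonant, while manner and voice stay constant.
/ɖ/ is a voiced retroflex stop. The following trigger /p/ is bilabial, so /ɖ/ must become bilabial as well.
Changing only its place to bilabial gives [b] — the voiced bilabial stop.

[βobpɪ]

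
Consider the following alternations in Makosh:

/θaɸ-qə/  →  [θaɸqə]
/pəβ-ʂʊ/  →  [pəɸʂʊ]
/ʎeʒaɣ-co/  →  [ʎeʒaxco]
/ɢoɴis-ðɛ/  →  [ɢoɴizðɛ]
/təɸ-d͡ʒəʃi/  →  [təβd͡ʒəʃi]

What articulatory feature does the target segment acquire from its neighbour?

Underlying /β/ is realised as [ɸ] next to /ʂ/; /ʂ/ itself does not change.
/β/ is voiced while /ʂ/ is voiceless; the output [ɸ] is voiceless, matching the trigger — so the feature that spreads is voicing.
Checking the remaining alternations: /ɣ/ → [x] before /c/ (voiced → voiceless, matching voiceless); /s/ → [z] before /ð/ (voiceless → voiced, matching voiced); /ɸ/ → [β] before /d͡ʒ/ (voiceless → voiced, matching voiced) — only voicing changes, and always toward the following segment.
Nothing changes in [θaɸqə]: there the adjacent consonants already agree in voicing (/ɸ/ and /q/ are both voiceless), so this form is consistent with the same rule.

voicing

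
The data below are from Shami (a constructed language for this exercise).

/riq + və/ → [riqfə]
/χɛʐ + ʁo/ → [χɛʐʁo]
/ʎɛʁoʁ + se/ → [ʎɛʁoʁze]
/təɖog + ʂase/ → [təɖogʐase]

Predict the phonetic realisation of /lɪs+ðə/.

The data show progressive voicing assimilation: /v/ → [f] after /q/; /s/ → [z] after /ʁ/; /ʂ/ → [ʐ] after /g/. In each pair only voicing changes, matching the preceding consonant, while place and manner stay constant.
No alternation appears in [χɛʐʁo]: there the adjacent consonants already agree in voicing (/ʁ/ and /ʐ/ are both voiced), so this form is consistent with the same rule.
/ð/ is a voiced dental fricative. The preceding trigger /s/ is voiceless, so /ð/ must become voiceless as well.
A voiceless dental fricative is [θ], so the surface segment is [θ].

[lɪsθə]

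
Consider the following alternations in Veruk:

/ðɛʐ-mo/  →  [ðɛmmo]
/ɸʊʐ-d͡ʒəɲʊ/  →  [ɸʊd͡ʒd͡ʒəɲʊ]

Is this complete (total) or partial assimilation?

total assimilation

Comparing underlying and surface forms, /ʐ/ → [m] is the alternation; the neighbouring /m/ is constant.
The output [m] is identical to the trigger /m/ — every feature (place, manner, voicing) has been copied — so this is total assimilation.
The other form behaves the same way: /ʐ/ → [d͡ʒ] before /d͡ʒ/ — in each case the output is a copy of the following consonant.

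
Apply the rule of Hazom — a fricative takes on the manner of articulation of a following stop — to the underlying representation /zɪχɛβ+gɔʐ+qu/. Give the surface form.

The rule targets /β/ (voiced bilabial fricative), which sits before the trigger /g/ (stop).
The voiced bilabial stop is [b], so /β/ → [b].
At the second juncture, /ʐ/ likewise becomes [ɖ] adjacent to /q/.

[zɪχɛbgɔɖqu]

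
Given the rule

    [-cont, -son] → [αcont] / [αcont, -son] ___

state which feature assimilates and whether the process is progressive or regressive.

The rule copies [cont] (continuancy) from the environment onto the target stops; since [±cont] encodes the stop/fricative manner contrast, the assimilating dimension is manner.
The conditioning segment sits to the left of the focus bar, meaning the trigger precedes the segment that changes — progressive assimilation.

progressive manner assimilation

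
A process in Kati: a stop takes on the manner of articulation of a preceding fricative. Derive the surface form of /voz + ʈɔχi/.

/ʈ/ is a voiceless retroflex stop. The preceding trigger /z/ is a fricative, so /ʈ/ must become a fricative as well.
A voiceless retroflex fricative is [ʂ], so the surface segment is [ʂ].

[vozʂɔχi]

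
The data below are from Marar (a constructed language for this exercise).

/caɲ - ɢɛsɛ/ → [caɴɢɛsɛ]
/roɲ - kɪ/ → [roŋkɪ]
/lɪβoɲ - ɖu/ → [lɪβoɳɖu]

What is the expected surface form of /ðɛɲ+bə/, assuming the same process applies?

The data show regressive place assimilation: /ɲ/ → [ɴ] before /ɢ/; /ɲ/ → [ŋ] before /k/; /ɲ/ → [ɳ] before /ɖ/. In each pair only place changes, matching the following consonant, while manner and voice stay constant.
/ɲ/ is a voiced palatal nasal. The following trigger /b/ is bilabial, so /ɲ/ must become bilabial as well.
A voiced bilabial nasal is [m], so the surface segment is [m].

[ðɛmbə]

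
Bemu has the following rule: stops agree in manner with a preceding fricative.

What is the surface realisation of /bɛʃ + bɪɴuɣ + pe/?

[bɛʃβɪɴuɣɸe]

/b/ is a voiced bilabial stop. The preceding trigger /ʃ/ is a fricative, so /b/ must become a fricative as well.
Changing only its manner to fricative gives [β] — the voiced bilabial fricative.
The same rule applies at the second boundary: /p/ → [ɸ] next to /ɣ/.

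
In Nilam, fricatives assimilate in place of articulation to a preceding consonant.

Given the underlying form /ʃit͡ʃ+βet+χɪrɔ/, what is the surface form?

The rule targets /β/ (voiced bilabial fricative), which sits after the trigger /t͡ʃ/ (postalveolar).
A voiced postalveolar fricative is [ʒ], so the surface segment is [ʒ].
The same rule applies at the second boundary: /χ/ → [s] next to /t/.

[ʃit͡ʃʒetsɪrɔ]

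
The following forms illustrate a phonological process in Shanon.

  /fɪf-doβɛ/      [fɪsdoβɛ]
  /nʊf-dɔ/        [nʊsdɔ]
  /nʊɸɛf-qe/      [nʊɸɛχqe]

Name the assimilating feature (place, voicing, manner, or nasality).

place

Underlying /f/ is realised as [s] next to /d/; /d/ itself does not change.
The change labiodental → alveolar matches the place of the following /d/, identifying this as place assimilation.
The same holds elsewhere in the data: /f/ → [χ] before /q/ (labiodental → uvular, matching uvular) — only place changes, and always toward the following segment.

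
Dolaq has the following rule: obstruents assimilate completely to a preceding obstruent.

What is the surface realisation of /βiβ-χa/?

[βiββa]

/χ/ is the segment targeted by the rule; it sits immediately after /β/, so it assimilates completely and surfaces as [β].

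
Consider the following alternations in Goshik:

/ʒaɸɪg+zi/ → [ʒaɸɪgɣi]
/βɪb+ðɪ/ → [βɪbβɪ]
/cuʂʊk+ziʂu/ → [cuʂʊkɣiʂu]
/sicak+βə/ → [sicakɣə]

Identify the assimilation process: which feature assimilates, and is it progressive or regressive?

The segment that alternates is /z/, which surfaces as [ɣ] when adjacent to /g/.
The change alveolar → velar matches the place of the preceding /g/, identifying this as place assimilation.
Manner and voice are unchanged, so the assimilation is partial, not total.
The other alternating forms pattern the same way: /ð/ → [β] after /b/ (dental → bilabial, matching bilabial); /z/ → [ɣ] after /k/ (alveolar → velar, matching velar); /β/ → [ɣ] after /k/ (bilabial → velar, matching velar) — only place changes, and always toward the preceding segment.
The trigger is the preceding segment, so the direction is progressive (perseverative).

progressive place assimilation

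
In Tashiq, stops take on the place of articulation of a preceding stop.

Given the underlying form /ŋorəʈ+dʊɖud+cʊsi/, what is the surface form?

The rule targets /d/ (voiced alveolar stop), which sits after the trigger /ʈ/ (retroflex).
The voiced retroflex stop is [ɖ], so /d/ → [ɖ].
At the second juncture, /c/ likewise becomes [t] adjacent to /d/.

[ŋorəʈɖʊɖudtʊsi]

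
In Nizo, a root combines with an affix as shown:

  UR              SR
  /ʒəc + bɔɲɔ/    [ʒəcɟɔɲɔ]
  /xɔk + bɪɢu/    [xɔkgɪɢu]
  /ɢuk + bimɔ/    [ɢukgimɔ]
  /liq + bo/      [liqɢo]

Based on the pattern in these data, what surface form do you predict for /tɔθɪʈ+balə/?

[tɔθɪʈɖalə]

The data show progressive place assimilation: /b/ → [ɟ] after /c/; /b/ → [g] after /k/; /b/ → [ɢ] after /q/. In each pair only place changes, matching the preceding consonant, while manner and voice stay constant.
/b/ is a voiced bilabial stop. The preceding trigger /ʈ/ is retroflex, so /b/ must become retroflex as well.
A voiced retroflex stop is [ɖ], so the surface segment is [ɖ].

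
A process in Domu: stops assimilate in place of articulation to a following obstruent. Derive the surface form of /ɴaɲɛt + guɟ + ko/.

[ɴaɲɛkgugko]

The rule targets /t/ (voiceless alveolar stop), which sits before the trigger /g/ (velar).
The voiceless velar stop is [k], so /t/ → [k].
At the second juncture, /ɟ/ likewise becomes [g] adjacent to /k/.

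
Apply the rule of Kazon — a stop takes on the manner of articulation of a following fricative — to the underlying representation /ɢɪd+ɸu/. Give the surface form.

[ɢɪzɸu]

/d/ is a voiced alveolar stop. The following trigger /ɸ/ is a fricative, so /d/ must become a fricative as well.
The voiced alveolar fricative is [z], so /d/ → [z].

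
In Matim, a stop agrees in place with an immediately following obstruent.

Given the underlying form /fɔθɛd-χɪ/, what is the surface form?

[fɔθɛɢχɪ]

The rule targets /d/ (voiced alveolar stop), which sits before the trigger /χ/ (uvular).
A voiced uvular stop is [ɢ], so the surface segment is [ɢ].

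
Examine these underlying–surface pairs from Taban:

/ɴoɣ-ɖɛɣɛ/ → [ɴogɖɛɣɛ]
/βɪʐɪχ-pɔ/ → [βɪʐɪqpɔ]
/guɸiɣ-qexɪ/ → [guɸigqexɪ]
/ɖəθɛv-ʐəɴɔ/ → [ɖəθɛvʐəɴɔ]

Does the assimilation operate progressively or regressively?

regressive

Comparing underlying and surface forms, /ɣ/ → [g] is the alternation; the neighbouring /ɖ/ is constant.
The change fricative → stop matches the manner of the following /ɖ/, identifying this as manner assimilation.
The other alternating forms pattern the same way: /χ/ → [q] before /p/ (fricative → stop, matching a stop); /ɣ/ → [g] before /q/ (fricative → stop, matching a stop) — only manner changes, and always toward the following segment.
No alternation appears in [ɖəθɛvʐəɴɔ]: there the adjacent consonants already agree in manner (/v/ and /ʐ/ are both fricatives), so this form is consistent with the same rule.
The trigger is the following segment, so the direction is regressive (anticipatory).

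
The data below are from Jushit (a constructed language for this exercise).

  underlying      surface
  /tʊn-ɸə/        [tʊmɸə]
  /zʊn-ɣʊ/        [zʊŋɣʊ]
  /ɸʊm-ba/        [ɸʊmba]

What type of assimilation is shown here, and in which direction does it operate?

regressive place assimilation

Underlying /n/ is realised as [m] next to /ɸ/; /ɸ/ itself does not change.
/n/ is alveolar while /ɸ/ is bilabial; the output [m] is bilabial, matching the trigger — so the feature that spreads is place.
Manner and voice are unchanged, so the assimilation is partial, not total.
The other alternating form patterns the same way: /n/ → [ŋ] before /ɣ/ (alveolar → velar, matching velar) — only place changes, and always toward the following segment.
No alternation appears in [ɸʊmba]: there the adjacent consonants already agree in place (/m/ and /b/ are both bilabial), so this form is consistent with the same rule.
The trigger is the following segment, so the direction is regressive (anticipatory).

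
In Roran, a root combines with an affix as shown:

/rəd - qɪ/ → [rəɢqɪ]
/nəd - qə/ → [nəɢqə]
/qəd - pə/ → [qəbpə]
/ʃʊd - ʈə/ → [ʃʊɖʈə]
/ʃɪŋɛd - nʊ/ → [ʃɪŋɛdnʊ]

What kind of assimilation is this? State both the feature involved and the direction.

Comparing underlying and surface forms, /d/ → [ɢ] is the alternation; the neighbouring /q/ is constant.
The change alveolar → uvular matches the place of the following /q/, identifying this as place assimilation.
Manner and voice are unchanged, so the assimilation is partial, not total.
The same holds elsewhere in the data: /d/ → [b] before /p/ (alveolar → bilabial, matching bilabial); /d/ → [ɖ] before /ʈ/ (alveolar → retroflex, matching retroflex) — only place changes, and always toward the following segment.
No alternation appears in [ʃɪŋɛdnʊ]: there the adjacent consonants already agree in place (/d/ and /n/ are both alveolar), so this form is consistent with the same rule.
Since the segment that changes precedes the conditioning segment, the assimilation is regressive.

regressive place assimilation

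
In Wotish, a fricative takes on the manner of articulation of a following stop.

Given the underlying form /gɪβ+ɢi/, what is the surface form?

[gɪbɢi]

The rule targets /β/ (voiced bilabial fricative), which sits before the trigger /ɢ/ (stop).
Changing only its manner to stop gives [b] — the voiced bilabial stop.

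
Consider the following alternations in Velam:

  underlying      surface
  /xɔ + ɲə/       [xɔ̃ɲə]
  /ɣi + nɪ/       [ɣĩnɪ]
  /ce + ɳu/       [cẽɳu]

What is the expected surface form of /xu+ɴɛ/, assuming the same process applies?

The data show regressive nasality assimilation (vowel nasalisation): /ɔ/ → [ɔ̃] before /ɲ/; /i/ → [ĩ] before /n/; /e/ → [ẽ] before /ɳ/ — a vowel is nasalised by an immediately following nasal consonant.
/u/ sits next to the nasal /ɴ/ and is therefore nasalised to [ũ].

[xũɴɛ]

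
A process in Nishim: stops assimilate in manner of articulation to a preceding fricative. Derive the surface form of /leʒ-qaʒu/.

[leʒχaʒu]

The rule targets /q/ (voiceless uvular stop), which sits after the trigger /ʒ/ (fricative).
A voiceless uvular fricative is [χ], so the surface segment is [χ].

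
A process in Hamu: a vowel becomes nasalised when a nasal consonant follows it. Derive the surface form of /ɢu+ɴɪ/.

/u/ sits next to the nasal /ɴ/ and is therefore nasalised to [ũ].

[ɢũɴɪ]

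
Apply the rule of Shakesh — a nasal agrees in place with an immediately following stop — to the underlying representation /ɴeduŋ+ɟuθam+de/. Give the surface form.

/ŋ/ is a voiced velar nasal. The following trigger /ɟ/ is palatal, so /ŋ/ must become palatal as well.
A voiced palatal nasal is [ɲ], so the surface segment is [ɲ].
The same rule applies at the second boundary: /m/ → [n] next to /d/.

[ɴeduɲɟuθande]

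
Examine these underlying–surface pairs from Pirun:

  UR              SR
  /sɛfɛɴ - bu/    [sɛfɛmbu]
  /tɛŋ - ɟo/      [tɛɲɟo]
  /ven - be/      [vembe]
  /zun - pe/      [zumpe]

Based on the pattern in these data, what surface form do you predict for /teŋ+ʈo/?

[teɳʈo]

The data show regressive place assimilation: /ɴ/ → [m] before /b/; /ŋ/ → [ɲ] before /ɟ/; /n/ → [m] before /b/; /n/ → [m] before /p/. In each pair only place changes, matching the following consonant, while manner and voice stay constant.
The rule targets /ŋ/ (voiced velar nasal), which sits before the trigger /ʈ/ (retroflex).
Changing only its place to retroflex gives [ɳ] — the voiced retroflex nasal.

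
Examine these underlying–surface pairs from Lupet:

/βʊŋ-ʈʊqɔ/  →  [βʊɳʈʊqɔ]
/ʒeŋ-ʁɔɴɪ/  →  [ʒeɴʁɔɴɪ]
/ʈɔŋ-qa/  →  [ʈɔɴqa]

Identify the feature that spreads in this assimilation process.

place

Underlying /ŋ/ is realised as [ɳ] next to /ʈ/; /ʈ/ itself does not change.
/ŋ/ is velar while /ʈ/ is retroflex; the output [ɳ] is retroflex, matching the trigger — so the feature that spreads is place.
Checking the remaining alternations: /ŋ/ → [ɴ] before /ʁ/ (velar → uvular, matching uvular); /ŋ/ → [ɴ] before /q/ (velar → uvular, matching uvular) — only place changes, and always toward the following segment.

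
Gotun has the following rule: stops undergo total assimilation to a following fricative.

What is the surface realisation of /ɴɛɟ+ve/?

/ɟ/ is the segment targeted by the rule; it sits immediately before /v/, so it assimilates completely and surfaces as [v].

[ɴɛvve]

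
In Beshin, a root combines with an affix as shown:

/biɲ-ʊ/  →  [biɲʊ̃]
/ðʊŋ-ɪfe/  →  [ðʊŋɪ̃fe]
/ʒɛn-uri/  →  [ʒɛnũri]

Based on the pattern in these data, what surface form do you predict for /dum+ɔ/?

[dumɔ̃]

The data show progressive nasality assimilation (vowel nasalisation): /ʊ/ → [ʊ̃] after /ɲ/; /ɪ/ → [ɪ̃] after /ŋ/; /u/ → [ũ] after /n/ — a vowel is nasalised by an immediately preceding nasal consonant.
The vowel /ɔ/ is adjacent to the preceding nasal /m/, so it acquires [+nasal] and surfaces as [ɔ̃].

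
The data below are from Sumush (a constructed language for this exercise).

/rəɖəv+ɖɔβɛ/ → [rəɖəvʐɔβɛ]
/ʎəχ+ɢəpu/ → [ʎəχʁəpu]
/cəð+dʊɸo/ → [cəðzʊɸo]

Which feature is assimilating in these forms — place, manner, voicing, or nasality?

manner

Underlying /ɖ/ is realised as [ʐ] next to /v/; /v/ itself does not change.
The change stop → fricative matches the manner of the preceding /v/, identifying this as manner assimilation.
The same holds elsewhere in the data: /ɢ/ → [ʁ] after /χ/ (stop → fricative, matching a fricative); /d/ → [z] after /ð/ (stop → fricative, matching a fricative) — only manner changes, and always toward the preceding segment.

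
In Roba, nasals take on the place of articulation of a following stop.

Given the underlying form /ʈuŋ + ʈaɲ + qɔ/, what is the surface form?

[ʈuɳʈaɴqɔ]

The rule targets /ŋ/ (voiced velar nasal), which sits before the trigger /ʈ/ (retroflex).
The voiced retroflex nasal is [ɳ], so /ŋ/ → [ɳ].
At the second juncture, /ɲ/ likewise becomes [ɴ] adjacent to /q/.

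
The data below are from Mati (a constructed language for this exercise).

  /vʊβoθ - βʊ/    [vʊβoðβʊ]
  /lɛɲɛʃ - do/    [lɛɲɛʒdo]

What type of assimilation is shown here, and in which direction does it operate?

Comparing underlying and surface forms, /θ/ → [ð] is the alternation; the neighbouring /β/ is constant.
/θ/ is voiceless while /β/ is voiced; the output [ð] is voiced, matching the trigger — so the feature that spreads is voicing.
Place and manner are unchanged, so the assimilation is partial, not total.
The same holds elsewhere in the data: /ʃ/ → [ʒ] before /d/ (voiceless → voiced, matching voiced) — only voicing changes, and always toward the following segment.
Since the segment that changes precedes the conditioning segment, the assimilation is regressive.

regressive voicing assimilation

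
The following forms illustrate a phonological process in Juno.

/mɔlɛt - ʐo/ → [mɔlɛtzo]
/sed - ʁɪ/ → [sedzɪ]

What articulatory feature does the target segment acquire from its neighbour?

Comparing underlying and surface forms, /ʐ/ → [z] is the alternation; the neighbouring /t/ is constant.
The change retroflex → alveolar matches the place of the preceding /t/, identifying this as place assimilation.
The same holds elsewhere in the data: /ʁ/ → [z] after /d/ (uvular → alveolar, matching alveolar) — only place changes, and always toward the preceding segment.

place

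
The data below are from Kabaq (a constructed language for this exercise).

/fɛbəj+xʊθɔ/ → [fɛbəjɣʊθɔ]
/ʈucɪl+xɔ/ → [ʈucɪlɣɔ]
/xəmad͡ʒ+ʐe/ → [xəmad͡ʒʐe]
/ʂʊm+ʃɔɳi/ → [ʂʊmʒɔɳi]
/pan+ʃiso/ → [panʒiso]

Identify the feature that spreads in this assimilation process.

voicing

Underlying /x/ is realised as [ɣ] next to /j/; /j/ itself does not change.
/x/ is voiceless while /j/ is voiced; the output [ɣ] is voiced, matching the trigger — so the feature that spreads is voicing.
Checking the remaining alternations: /x/ → [ɣ] after /l/ (voiceless → voiced, matching voiced); /ʃ/ → [ʒ] after /m/ (voiceless → voiced, matching voiced); /ʃ/ → [ʒ] after /n/ (voiceless → voiced, matching voiced) — only voicing changes, and always toward the preceding segment.
No alternation appears in [xəmad͡ʒʐe]: there the adjacent consonants already agree in voicing (/ʐ/ and /d͡ʒ/ are both voiced), so this form is consistent with the same rule.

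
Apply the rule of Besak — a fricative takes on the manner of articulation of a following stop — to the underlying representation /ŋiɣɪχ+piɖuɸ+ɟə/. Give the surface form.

The rule targets /χ/ (voiceless uvular fricative), which sits before the trigger /p/ (stop).
The voiceless uvular stop is [q], so /χ/ → [q].
At the second juncture, /ɸ/ likewise becomes [p] adjacent to /ɟ/.

[ŋiɣɪqpiɖupɟə]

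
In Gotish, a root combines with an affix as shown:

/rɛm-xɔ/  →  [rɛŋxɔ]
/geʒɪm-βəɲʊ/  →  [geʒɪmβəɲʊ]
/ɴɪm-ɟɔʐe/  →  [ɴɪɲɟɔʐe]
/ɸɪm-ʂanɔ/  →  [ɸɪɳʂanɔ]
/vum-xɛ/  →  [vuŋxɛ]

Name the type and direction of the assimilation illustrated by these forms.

regressive place assimilation

Comparing underlying and surface forms, /m/ → [ŋ] is the alternation; the neighbouring /x/ is constant.
The change bilabial → velar matches the place of the following /x/, identifying this as place assimilation.
Manner and voice are unchanged, so the assimilation is partial, not total.
The same holds elsewhere in the data: /m/ → [ɲ] before /ɟ/ (bilabial → palatal, matching palatal); /m/ → [ɳ] before /ʂ/ (bilabial → retroflex, matching retroflex) — only place changes, and always toward the following segment.
Nothing changes in [geʒɪmβəɲʊ]: there the adjacent consonants already agree in place (/m/ and /β/ are both bilabial), so this form is consistent with the same rule.
Since the segment that changes precedes the conditioning segment, the assimilation is regressive.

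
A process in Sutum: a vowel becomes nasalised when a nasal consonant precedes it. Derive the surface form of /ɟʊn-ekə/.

[ɟʊnẽkə]

The vowel /e/ is adjacent to the preceding nasal /n/, so it acquires [+nasal] and surfaces as [ẽ].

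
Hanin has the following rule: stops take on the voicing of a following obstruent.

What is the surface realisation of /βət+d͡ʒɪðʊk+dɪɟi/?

/t/ is a voiceless alveolar stop. The following trigger /d͡ʒ/ is voiced, so /t/ must become voiced as well.
The voiced alveolar stop is [d], so /t/ → [d].
At the second juncture, /k/ likewise becomes [g] adjacent to /d/.

[βədd͡ʒɪðʊgdɪɟi]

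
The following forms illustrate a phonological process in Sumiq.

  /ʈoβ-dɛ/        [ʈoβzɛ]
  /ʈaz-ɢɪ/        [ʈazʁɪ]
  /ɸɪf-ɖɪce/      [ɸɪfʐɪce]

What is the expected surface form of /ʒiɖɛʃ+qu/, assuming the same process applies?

[ʒiɖɛʃχu]

The data show progressive manner assimilation: /d/ → [z] after /β/; /ɢ/ → [ʁ] after /z/; /ɖ/ → [ʐ] after /f/. In each pair only manner changes, matching the preceding consonant, while place and voice stay constant.
The rule targets /q/ (voiceless uvular stop), which sits after the trigger /ʃ/ (fricative).
Changing only its manner to fricative gives [χ] — the voiceless uvular fricative.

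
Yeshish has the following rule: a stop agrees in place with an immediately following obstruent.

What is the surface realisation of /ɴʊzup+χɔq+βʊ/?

[ɴʊzuqχɔpβʊ]

The rule targets /p/ (voiceless bilabial stop), which sits before the trigger /χ/ (uvular).
A voiceless uvular stop is [q], so the surface segment is [q].
The same rule applies at the second boundary: /q/ → [p] next to /β/.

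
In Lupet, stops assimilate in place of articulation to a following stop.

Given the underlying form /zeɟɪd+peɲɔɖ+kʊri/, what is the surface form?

[zeɟɪbpeɲɔgkʊri]

/d/ is a voiced alveolar stop. The following trigger /p/ is bilabial, so /d/ must become bilabial as well.
A voiced bilabial stop is [b], so the surface segment is [b].
At the second juncture, /ɖ/ likewise becomes [g] adjacent to /k/.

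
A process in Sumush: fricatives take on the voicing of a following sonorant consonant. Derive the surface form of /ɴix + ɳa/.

The rule targets /x/ (voiceless velar fricative), which sits before the trigger /ɳ/ (voiced).
A voiced velar fricative is [ɣ], so the surface segment is [ɣ].

[ɴiɣɳa]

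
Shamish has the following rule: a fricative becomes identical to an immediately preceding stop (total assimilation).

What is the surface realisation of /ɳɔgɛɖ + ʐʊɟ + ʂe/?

/ʐ/ is the segment targeted by the rule; it sits immediately after /ɖ/, so it assimilates completely and surfaces as [ɖ].
The same rule applies at the second boundary: /ʂ/ → [ɟ] next to /ɟ/.

[ɳɔgɛɖɖʊɟɟe]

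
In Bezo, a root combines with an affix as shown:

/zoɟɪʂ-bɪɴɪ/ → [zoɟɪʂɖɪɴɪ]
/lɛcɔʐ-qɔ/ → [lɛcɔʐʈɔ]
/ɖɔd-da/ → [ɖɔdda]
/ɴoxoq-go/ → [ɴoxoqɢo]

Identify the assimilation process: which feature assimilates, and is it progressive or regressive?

progressive place assimilation

Comparing underlying and surface forms, /b/ → [ɖ] is the alternation; the neighbouring /ʂ/ is constant.
The change bilabial → retroflex matches the place of the preceding /ʂ/, identifying this as place assimilation.
Manner and voice are unchanged, so the assimilation is partial, not total.
Checking the remaining alternations: /q/ → [ʈ] after /ʐ/ (uvular → retroflex, matching retroflex); /g/ → [ɢ] after /q/ (velar → uvular, matching uvular) — only place changes, and always toward the preceding segment.
Nothing changes in [ɖɔdda]: there the adjacent consonants already agree in place (/d/ and /d/ are both alveolar), so this form is consistent with the same rule.
The trigger is the preceding segment, so the direction is progressive (perseverative).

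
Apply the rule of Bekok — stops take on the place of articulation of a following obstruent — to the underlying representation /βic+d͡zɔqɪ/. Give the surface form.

/c/ is a voiceless palatal stop. The following trigger /d͡z/ is alveolar, so /c/ must become alveolar as well.
A voiceless alveolar stop is [t], so the surface segment is [t].

[βitd͡zɔqɪ]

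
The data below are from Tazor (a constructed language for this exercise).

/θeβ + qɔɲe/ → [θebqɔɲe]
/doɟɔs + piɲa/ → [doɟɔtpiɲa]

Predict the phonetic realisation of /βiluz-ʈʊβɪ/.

[βiludʈʊβɪ]

The data show regressive manner assimilation: /β/ → [b] before /q/; /s/ → [t] before /p/. In each pair only manner changes, matching the following consonant, while place and voice stay constant.
The rule targets /z/ (voiced alveolar fricative), which sits before the trigger /ʈ/ (stop).
A voiced alveolar stop is [d], so the surface segment is [d].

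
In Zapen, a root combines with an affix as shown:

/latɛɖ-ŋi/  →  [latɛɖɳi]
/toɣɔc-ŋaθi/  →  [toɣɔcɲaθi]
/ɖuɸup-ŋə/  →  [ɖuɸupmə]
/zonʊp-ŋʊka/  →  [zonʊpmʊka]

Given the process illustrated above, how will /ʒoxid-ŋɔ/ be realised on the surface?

The data show progressive place assimilation: /ŋ/ → [ɳ] after /ɖ/; /ŋ/ → [ɲ] after /c/; /ŋ/ → [m] after /p/. In each pair only place changes, matching the preceding consonant, while manner and voice stay constant.
The rule targets /ŋ/ (voiced velar nasal), which sits after the trigger /d/ (alveolar).
A voiced alveolar nasal is [n], so the surface segment is [n].

[ʒoxidnɔ]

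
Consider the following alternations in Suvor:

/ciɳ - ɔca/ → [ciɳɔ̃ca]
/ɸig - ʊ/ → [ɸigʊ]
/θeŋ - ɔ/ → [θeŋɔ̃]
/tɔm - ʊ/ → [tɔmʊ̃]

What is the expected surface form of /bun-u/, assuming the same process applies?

The data show progressive nasality assimilation (vowel nasalisation): /ɔ/ → [ɔ̃] after /ɳ/; /ɔ/ → [ɔ̃] after /ŋ/; /ʊ/ → [ʊ̃] after /m/ — a vowel is nasalised by an immediately preceding nasal consonant.
No change occurs in [ɸigʊ] because the vowel at the boundary is adjacent to an oral consonant, not a nasal (/ʊ/ next to /g/).
/u/ sits next to the nasal /n/ and is therefore nasalised to [ũ].

[bunũ]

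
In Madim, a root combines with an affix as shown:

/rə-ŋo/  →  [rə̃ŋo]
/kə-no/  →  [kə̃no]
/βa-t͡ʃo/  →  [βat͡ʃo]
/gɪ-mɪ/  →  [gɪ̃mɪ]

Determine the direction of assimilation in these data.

The vowel /ə/ surfaces as nasalised [ə̃] next to the following nasal /ŋ/ — it has acquired the [+nasal] feature of its neighbour.
The other forms show the same pattern: /ə/ → [ə̃] before /n/; /ɪ/ → [ɪ̃] before /m/ — each time a vowel is nasalised next to a following nasal.
No change occurs in [βat͡ʃo] because the vowel at the boundary is adjacent to an oral consonant, not a nasal (/a/ next to /t͡ʃ/).
Because the conditioning nasal is to the right of the vowel that changes, the process is regressive (anticipatory).

regressive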